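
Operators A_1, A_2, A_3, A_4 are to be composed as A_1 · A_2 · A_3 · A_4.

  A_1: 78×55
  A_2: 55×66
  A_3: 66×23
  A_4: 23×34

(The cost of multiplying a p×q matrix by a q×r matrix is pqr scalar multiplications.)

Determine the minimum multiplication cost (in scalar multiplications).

243156

Adjacent pairs: A_1A_2 = 78·55·66 = 283140; A_2A_3 = 55·66·23 = 83490; A_3A_4 = 66·23·34 = 51612.
Length 3: A_1..A_3: k=1: 0+83490+78·55·23=182160; k=2: 283140+0+78·66·23=401544 → min 182160 | A_2..A_4: k=2: 0+51612+55·66·34=175032; k=3: 83490+0+55·23·34=126500 → min 126500.
Length 4: A_1..A_4: k=1: 0+126500+78·55·34=272360; k=2: 283140+51612+78·66·34=509784; k=3: 182160+0+78·23·34=243156 → min 243156.
Optimal order: ((A_1 · (A_2 · A_3)) · A_4) with cost 243156.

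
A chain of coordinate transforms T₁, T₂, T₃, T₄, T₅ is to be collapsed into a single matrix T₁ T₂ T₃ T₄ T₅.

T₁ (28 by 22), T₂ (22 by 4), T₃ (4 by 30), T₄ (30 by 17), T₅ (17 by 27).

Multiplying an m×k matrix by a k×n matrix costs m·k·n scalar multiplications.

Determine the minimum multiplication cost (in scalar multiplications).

Adjacent pairs: T₁T₂ = 28·22·4 = 2464; T₂T₃ = 22·4·30 = 2640; T₃T₄ = 4·30·17 = 2040; T₄T₅ = 30·17·27 = 13770.
Length 3: T₁..T₃: k=1: 0+2640+28·22·30=21120; k=2: 2464+0+28·4·30=5824 → min 5824 | T₂..T₄: k=2: 0+2040+22·4·17=3536; k=3: 2640+0+22·30·17=13860 → min 3536 | T₃..T₅: k=3: 0+13770+4·30·27=17010; k=4: 2040+0+4·17·27=3876 → min 3876.
Length 4: T₁..T₄: k=1: 0+3536+28·22·17=14008; k=2: 2464+2040+28·4·17=6408; k=3: 5824+0+28·30·17=20104 → min 6408 | T₂..T₅: k=2: 0+3876+22·4·27=6252; k=3: 2640+13770+22·30·27=34230; k=4: 3536+0+22·17·27=13634 → min 6252.
Length 5: T₁..T₅: k=1: 0+6252+28·22·27=22884; k=2: 2464+3876+28·4·27=9364; k=3: 5824+13770+28·30·27=42274; k=4: 6408+0+28·17·27=19260 → min 9364.
Optimal order: ((T₁ T₂) ((T₃ T₄) T₅)) with cost 9364.

9364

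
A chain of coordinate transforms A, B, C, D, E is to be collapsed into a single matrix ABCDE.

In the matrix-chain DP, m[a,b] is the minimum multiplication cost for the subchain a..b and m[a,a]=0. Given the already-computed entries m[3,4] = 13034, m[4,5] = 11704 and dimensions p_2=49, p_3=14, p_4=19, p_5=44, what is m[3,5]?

41888

m[3,5] = min over k∈[3,4] of m[3,k]+m[k+1,5]+p_{2}·p_k·p_{5}.
k=3: 0 + 11704 + 49·14·44 = 41888; k=4: 13034 + 0 + 49·19·44 = 53998.
Minimum: 41888 at k=3.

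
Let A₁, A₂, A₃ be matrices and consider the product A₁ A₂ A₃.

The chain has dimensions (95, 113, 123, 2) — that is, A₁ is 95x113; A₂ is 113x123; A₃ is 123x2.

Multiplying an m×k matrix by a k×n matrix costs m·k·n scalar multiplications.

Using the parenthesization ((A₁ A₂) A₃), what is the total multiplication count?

1343775

(A₁ A₂): 95×113 by 113×123 → 95×123, cost 95·113·123 = 1320405
((A₁ A₂) A₃): 95×123 by 123×2 → 95×2, cost 95·123·2 = 23370; cumulative 1343775
Total: 1343775 scalar multiplications.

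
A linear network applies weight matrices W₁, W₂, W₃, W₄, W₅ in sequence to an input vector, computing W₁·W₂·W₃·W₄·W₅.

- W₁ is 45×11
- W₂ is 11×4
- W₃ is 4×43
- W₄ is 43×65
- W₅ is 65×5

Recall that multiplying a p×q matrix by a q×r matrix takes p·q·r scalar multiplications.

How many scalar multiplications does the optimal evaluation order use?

Adjacent pairs: W₁W₂ = 45·11·4 = 1980; W₂W₃ = 11·4·43 = 1892; W₃W₄ = 4·43·65 = 11180; W₄W₅ = 43·65·5 = 13975.
Length 3: W₁..W₃: k=1: 0+1892+45·11·43=23177; k=2: 1980+0+45·4·43=9720 → min 9720 | W₂..W₄: k=2: 0+11180+11·4·65=14040; k=3: 1892+0+11·43·65=32637 → min 14040 | W₃..W₅: k=3: 0+13975+4·43·5=14835; k=4: 11180+0+4·65·5=12480 → min 12480.
Length 4: W₁..W₄: k=1: 0+14040+45·11·65=46215; k=2: 1980+11180+45·4·65=24860; k=3: 9720+0+45·43·65=135495 → min 24860 | W₂..W₅: k=2: 0+12480+11·4·5=12700; k=3: 1892+13975+11·43·5=18232; k=4: 14040+0+11·65·5=17615 → min 12700.
Length 5: W₁..W₅: k=1: 0+12700+45·11·5=15175; k=2: 1980+12480+45·4·5=15360; k=3: 9720+13975+45·43·5=33370; k=4: 24860+0+45·65·5=39485 → min 15175.
Optimal order: (W₁·(W₂·((W₃·W₄)·W₅))) with cost 15175.

15175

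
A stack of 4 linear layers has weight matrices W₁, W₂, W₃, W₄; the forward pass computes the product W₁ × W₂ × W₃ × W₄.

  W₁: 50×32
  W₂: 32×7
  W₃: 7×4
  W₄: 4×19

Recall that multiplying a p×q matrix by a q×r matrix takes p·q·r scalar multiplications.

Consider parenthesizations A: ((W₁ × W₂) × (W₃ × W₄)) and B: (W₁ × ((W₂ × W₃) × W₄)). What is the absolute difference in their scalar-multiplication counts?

Order A = ((W₁ × W₂) × (W₃ × W₄)): (W₁ × W₂): 50×32 by 32×7 → 50×7, cost 50·32·7 = 11200; (W₃ × W₄): 7×4 by 4×19 → 7×19, cost 7·4·19 = 532; ((W₁ × W₂) × (W₃ × W₄)): 50×7 by 7×19 → 50×19, cost 50·7·19 = 6650; cumulative 18382. Total 18382.
Order B = (W₁ × ((W₂ × W₃) × W₄)): (W₂ × W₃): 32×7 by 7×4 → 32×4, cost 32·7·4 = 896; ((W₂ × W₃) × W₄): 32×4 by 4×19 → 32×19, cost 32·4·19 = 2432; cumulative 3328; (W₁ × ((W₂ × W₃) × W₄)): 50×32 by 32×19 → 50×19, cost 50·32·19 = 30400; cumulative 33728. Total 33728.
Difference: |18382 − 33728| = 15346.

15346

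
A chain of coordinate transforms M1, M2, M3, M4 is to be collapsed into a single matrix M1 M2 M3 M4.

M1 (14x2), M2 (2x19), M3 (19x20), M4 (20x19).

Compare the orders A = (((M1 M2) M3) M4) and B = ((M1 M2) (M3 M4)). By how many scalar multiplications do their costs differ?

1634

Order A = (((M1 M2) M3) M4): (M1 M2): 14×2 by 2×19 → 14×19, cost 14·2·19 = 532; ((M1 M2) M3): 14×19 by 19×20 → 14×20, cost 14·19·20 = 5320; cumulative 5852; (((M1 M2) M3) M4): 14×20 by 20×19 → 14×19, cost 14·20·19 = 5320; cumulative 11172. Total 11172.
Order B = ((M1 M2) (M3 M4)): (M1 M2): 14×2 by 2×19 → 14×19, cost 14·2·19 = 532; (M3 M4): 19×20 by 20×19 → 19×19, cost 19·20·19 = 7220; ((M1 M2) (M3 M4)): 14×19 by 19×19 → 14×19, cost 14·19·19 = 5054; cumulative 12806. Total 12806.
Difference: |11172 − 12806| = 1634.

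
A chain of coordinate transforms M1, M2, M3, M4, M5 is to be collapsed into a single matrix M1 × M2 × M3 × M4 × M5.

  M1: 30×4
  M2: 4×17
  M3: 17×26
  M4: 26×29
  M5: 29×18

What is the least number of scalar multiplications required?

9032

Adjacent pairs: M1M2 = 30·4·17 = 2040; M2M3 = 4·17·26 = 1768; M3M4 = 17·26·29 = 12818; M4M5 = 26·29·18 = 13572.
Length 3: M1..M3: k=1: 0+1768+30·4·26=4888; k=2: 2040+0+30·17·26=15300 → min 4888 | M2..M4: k=2: 0+12818+4·17·29=14790; k=3: 1768+0+4·26·29=4784 → min 4784 | M3..M5: k=3: 0+13572+17·26·18=21528; k=4: 12818+0+17·29·18=21692 → min 21528.
Length 4: M1..M4: k=1: 0+4784+30·4·29=8264; k=2: 2040+12818+30·17·29=29648; k=3: 4888+0+30·26·29=27508 → min 8264 | M2..M5: k=2: 0+21528+4·17·18=22752; k=3: 1768+13572+4·26·18=17212; k=4: 4784+0+4·29·18=6872 → min 6872.
Length 5: M1..M5: k=1: 0+6872+30·4·18=9032; k=2: 2040+21528+30·17·18=32748; k=3: 4888+13572+30·26·18=32500; k=4: 8264+0+30·29·18=23924 → min 9032.
Optimal order: (M1 × (((M2 × M3) × M4) × M5)) with cost 9032.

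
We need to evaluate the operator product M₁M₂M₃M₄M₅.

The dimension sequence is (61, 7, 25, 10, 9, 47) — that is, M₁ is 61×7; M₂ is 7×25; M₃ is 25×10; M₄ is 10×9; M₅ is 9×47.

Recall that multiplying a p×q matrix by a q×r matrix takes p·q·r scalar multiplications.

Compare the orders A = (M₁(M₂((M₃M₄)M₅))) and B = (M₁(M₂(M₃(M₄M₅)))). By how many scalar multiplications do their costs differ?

3155

Order A = (M₁(M₂((M₃M₄)M₅))): (M₃M₄): 25×10 by 10×9 → 25×9, cost 25·10·9 = 2250; ((M₃M₄)M₅): 25×9 by 9×47 → 25×47, cost 25·9·47 = 10575; cumulative 12825; (M₂((M₃M₄)M₅)): 7×25 by 25×47 → 7×47, cost 7·25·47 = 8225; cumulative 21050; (M₁(M₂((M₃M₄)M₅))): 61×7 by 7×47 → 61×47, cost 61·7·47 = 20069; cumulative 41119. Total 41119.
Order B = (M₁(M₂(M₃(M₄M₅)))): (M₄M₅): 10×9 by 9×47 → 10×47, cost 10·9·47 = 4230; (M₃(M₄M₅)): 25×10 by 10×47 → 25×47, cost 25·10·47 = 11750; cumulative 15980; (M₂(M₃(M₄M₅))): 7×25 by 25×47 → 7×47, cost 7·25·47 = 8225; cumulative 24205; (M₁(M₂(M₃(M₄M₅)))): 61×7 by 7×47 → 61×47, cost 61·7·47 = 20069; cumulative 44274. Total 44274.
Difference: |41119 − 44274| = 3155.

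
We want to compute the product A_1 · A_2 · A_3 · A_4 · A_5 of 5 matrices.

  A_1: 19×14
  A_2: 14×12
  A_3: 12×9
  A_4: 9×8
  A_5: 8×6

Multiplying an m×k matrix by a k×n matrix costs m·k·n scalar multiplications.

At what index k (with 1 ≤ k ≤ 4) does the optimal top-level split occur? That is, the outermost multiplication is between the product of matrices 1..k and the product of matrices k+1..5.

1

Adjacent pairs: A_1A_2 = 19·14·12 = 3192; A_2A_3 = 14·12·9 = 1512; A_3A_4 = 12·9·8 = 864; A_4A_5 = 9·8·6 = 432.
Length 3: A_1..A_3: k=1: 0+1512+19·14·9=3906; k=2: 3192+0+19·12·9=5244 → min 3906 | A_2..A_4: k=2: 0+864+14·12·8=2208; k=3: 1512+0+14·9·8=2520 → min 2208 | A_3..A_5: k=3: 0+432+12·9·6=1080; k=4: 864+0+12·8·6=1440 → min 1080.
Length 4: A_1..A_4: k=1: 0+2208+19·14·8=4336; k=2: 3192+864+19·12·8=5880; k=3: 3906+0+19·9·8=5274 → min 4336 | A_2..A_5: k=2: 0+1080+14·12·6=2088; k=3: 1512+432+14·9·6=2700; k=4: 2208+0+14·8·6=2880 → min 2088.
Top-level splits: k=1: (A_1..A_1)·(A_2..A_5) → 0+2088+19·14·6 = 3684; k=2: (A_1..A_2)·(A_3..A_5) → 3192+1080+19·12·6 = 5640; k=3: (A_1..A_3)·(A_4..A_5) → 3906+432+19·9·6 = 5364; k=4: (A_1..A_4)·(A_5..A_5) → 4336+0+19·8·6 = 5248.
Best split is after A_1, i.e. k = 1.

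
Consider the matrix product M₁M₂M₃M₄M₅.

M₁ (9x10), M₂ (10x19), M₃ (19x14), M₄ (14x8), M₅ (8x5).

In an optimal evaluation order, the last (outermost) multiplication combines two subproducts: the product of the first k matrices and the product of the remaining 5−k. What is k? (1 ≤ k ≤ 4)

Adjacent pairs: M₁M₂ = 9·10·19 = 1710; M₂M₃ = 10·19·14 = 2660; M₃M₄ = 19·14·8 = 2128; M₄M₅ = 14·8·5 = 560.
Length 3: M₁..M₃: k=1: 0+2660+9·10·14=3920; k=2: 1710+0+9·19·14=4104 → min 3920 | M₂..M₄: k=2: 0+2128+10·19·8=3648; k=3: 2660+0+10·14·8=3780 → min 3648 | M₃..M₅: k=3: 0+560+19·14·5=1890; k=4: 2128+0+19·8·5=2888 → min 1890.
Length 4: M₁..M₄: k=1: 0+3648+9·10·8=4368; k=2: 1710+2128+9·19·8=5206; k=3: 3920+0+9·14·8=4928 → min 4368 | M₂..M₅: k=2: 0+1890+10·19·5=2840; k=3: 2660+560+10·14·5=3920; k=4: 3648+0+10·8·5=4048 → min 2840.
Top-level splits: k=1: (M₁..M₁)·(M₂..M₅) → 0+2840+9·10·5 = 3290; k=2: (M₁..M₂)·(M₃..M₅) → 1710+1890+9·19·5 = 4455; k=3: (M₁..M₃)·(M₄..M₅) → 3920+560+9·14·5 = 5110; k=4: (M₁..M₄)·(M₅..M₅) → 4368+0+9·8·5 = 4728.
Best split is after M₁, i.e. k = 1.

1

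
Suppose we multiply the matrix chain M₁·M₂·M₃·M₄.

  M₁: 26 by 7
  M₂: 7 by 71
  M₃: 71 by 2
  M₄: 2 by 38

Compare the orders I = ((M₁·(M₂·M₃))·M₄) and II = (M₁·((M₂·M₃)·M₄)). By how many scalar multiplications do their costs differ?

Order I = ((M₁·(M₂·M₃))·M₄): (M₂·M₃): 7×71 by 71×2 → 7×2, cost 7·71·2 = 994; (M₁·(M₂·M₃)): 26×7 by 7×2 → 26×2, cost 26·7·2 = 364; cumulative 1358; ((M₁·(M₂·M₃))·M₄): 26×2 by 2×38 → 26×38, cost 26·2·38 = 1976; cumulative 3334. Total 3334.
Order II = (M₁·((M₂·M₃)·M₄)): (M₂·M₃): 7×71 by 71×2 → 7×2, cost 7·71·2 = 994; ((M₂·M₃)·M₄): 7×2 by 2×38 → 7×38, cost 7·2·38 = 532; cumulative 1526; (M₁·((M₂·M₃)·M₄)): 26×7 by 7×38 → 26×38, cost 26·7·38 = 6916; cumulative 8442. Total 8442.
Difference: |3334 − 8442| = 5108.

5108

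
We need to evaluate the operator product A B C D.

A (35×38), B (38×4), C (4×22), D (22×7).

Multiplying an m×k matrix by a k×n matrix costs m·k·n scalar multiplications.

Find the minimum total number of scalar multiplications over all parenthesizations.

Adjacent pairs: AB = 35·38·4 = 5320; BC = 38·4·22 = 3344; CD = 4·22·7 = 616.
Length 3: A..C: k=1: 0+3344+35·38·22=32604; k=2: 5320+0+35·4·22=8400 → min 8400 | B..D: k=2: 0+616+38·4·7=1680; k=3: 3344+0+38·22·7=9196 → min 1680.
Length 4: A..D: k=1: 0+1680+35·38·7=10990; k=2: 5320+616+35·4·7=6916; k=3: 8400+0+35·22·7=13790 → min 6916.
Optimal order: ((A B) (C D)) with cost 6916.

6916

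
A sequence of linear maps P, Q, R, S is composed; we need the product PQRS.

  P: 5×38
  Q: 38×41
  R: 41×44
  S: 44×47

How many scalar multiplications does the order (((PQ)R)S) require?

(PQ): 5×38 by 38×41 → 5×41, cost 5·38·41 = 7790
((PQ)R): 5×41 by 41×44 → 5×44, cost 5·41·44 = 9020; cumulative 16810
(((PQ)R)S): 5×44 by 44×47 → 5×47, cost 5·44·47 = 10340; cumulative 27150
Total: 27150 scalar multiplications.

27150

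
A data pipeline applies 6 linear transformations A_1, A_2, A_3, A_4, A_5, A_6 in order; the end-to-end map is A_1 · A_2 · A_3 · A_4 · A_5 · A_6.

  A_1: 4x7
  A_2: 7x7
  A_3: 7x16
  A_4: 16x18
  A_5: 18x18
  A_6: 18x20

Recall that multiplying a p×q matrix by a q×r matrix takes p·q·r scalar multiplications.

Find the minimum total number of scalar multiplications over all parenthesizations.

Adjacent pairs: A_1A_2 = 4·7·7 = 196; A_2A_3 = 7·7·16 = 784; A_3A_4 = 7·16·18 = 2016; A_4A_5 = 16·18·18 = 5184; A_5A_6 = 18·18·20 = 6480.
Length 3: A_1..A_3: k=1: 0+784+4·7·16=1232; k=2: 196+0+4·7·16=644 → min 644 | A_2..A_4: k=2: 0+2016+7·7·18=2898; k=3: 784+0+7·16·18=2800 → min 2800 | A_3..A_5: k=3: 0+5184+7·16·18=7200; k=4: 2016+0+7·18·18=4284 → min 4284 | A_4..A_6: k=4: 0+6480+16·18·20=12240; k=5: 5184+0+16·18·20=10944 → min 10944.
Length 4: A_1..A_4: k=1: 0+2800+4·7·18=3304; k=2: 196+2016+4·7·18=2716; k=3: 644+0+4·16·18=1796 → min 1796 | A_2..A_5: k=2: 0+4284+7·7·18=5166; k=3: 784+5184+7·16·18=7984; k=4: 2800+0+7·18·18=5068 → min 5068 | A_3..A_6: k=3: 0+10944+7·16·20=13184; k=4: 2016+6480+7·18·20=11016; k=5: 4284+0+7·18·20=6804 → min 6804.
Length 5: A_1..A_5: k=1: 0+5068+4·7·18=5572; k=2: 196+4284+4·7·18=4984; k=3: 644+5184+4·16·18=6980; k=4: 1796+0+4·18·18=3092 → min 3092 | A_2..A_6: k=2: 0+6804+7·7·20=7784; k=3: 784+10944+7·16·20=13968; k=4: 2800+6480+7·18·20=11800; k=5: 5068+0+7·18·20=7588 → min 7588.
Length 6: A_1..A_6: k=1: 0+7588+4·7·20=8148; k=2: 196+6804+4·7·20=7560; k=3: 644+10944+4·16·20=12868; k=4: 1796+6480+4·18·20=9716; k=5: 3092+0+4·18·20=4532 → min 4532.
Optimal order: (((((A_1 · A_2) · A_3) · A_4) · A_5) · A_6) with cost 4532.

4532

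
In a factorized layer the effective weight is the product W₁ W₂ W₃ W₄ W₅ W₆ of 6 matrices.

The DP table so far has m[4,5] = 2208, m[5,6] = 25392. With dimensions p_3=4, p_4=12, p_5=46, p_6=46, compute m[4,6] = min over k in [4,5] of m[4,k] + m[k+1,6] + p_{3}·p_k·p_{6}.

10672

m[4,6] = min over k∈[4,5] of m[4,k]+m[k+1,6]+p_{3}·p_k·p_{6}.
k=4: 0 + 25392 + 4·12·46 = 27600; k=5: 2208 + 0 + 4·46·46 = 10672.
Minimum: 10672 at k=5.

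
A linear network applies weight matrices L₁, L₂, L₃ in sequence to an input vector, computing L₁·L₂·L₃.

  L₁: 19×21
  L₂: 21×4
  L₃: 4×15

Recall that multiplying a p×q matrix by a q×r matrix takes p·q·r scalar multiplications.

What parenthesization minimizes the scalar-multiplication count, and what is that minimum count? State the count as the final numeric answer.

(L₁·(L₂·L₃)): cost 7245.
((L₁·L₂)·L₃): cost 2736.
Optimal: ((L₁·L₂)·L₃) with cost 2736.

2736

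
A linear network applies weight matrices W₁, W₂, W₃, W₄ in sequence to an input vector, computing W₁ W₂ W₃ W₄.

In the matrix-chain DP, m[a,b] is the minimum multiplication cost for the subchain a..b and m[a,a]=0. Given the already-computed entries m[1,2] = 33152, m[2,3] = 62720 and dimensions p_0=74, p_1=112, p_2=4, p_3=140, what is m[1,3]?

74592

m[1,3] = min over k∈[1,2] of m[1,k]+m[k+1,3]+p_{0}·p_k·p_{3}.
k=1: 0 + 62720 + 74·112·140 = 1223040; k=2: 33152 + 0 + 74·4·140 = 74592.
Minimum: 74592 at k=2.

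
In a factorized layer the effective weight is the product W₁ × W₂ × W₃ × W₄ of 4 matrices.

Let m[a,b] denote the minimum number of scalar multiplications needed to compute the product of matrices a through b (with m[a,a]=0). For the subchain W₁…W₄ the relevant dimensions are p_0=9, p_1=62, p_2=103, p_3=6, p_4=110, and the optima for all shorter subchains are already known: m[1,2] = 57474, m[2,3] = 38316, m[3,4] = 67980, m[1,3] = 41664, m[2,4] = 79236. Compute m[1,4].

47604

m[1,4] = min over k∈[1,3] of m[1,k]+m[k+1,4]+p_{0}·p_k·p_{4}.
k=1: 0 + 79236 + 9·62·110 = 140616; k=2: 57474 + 67980 + 9·103·110 = 227424; k=3: 41664 + 0 + 9·6·110 = 47604.
Minimum: 47604 at k=3.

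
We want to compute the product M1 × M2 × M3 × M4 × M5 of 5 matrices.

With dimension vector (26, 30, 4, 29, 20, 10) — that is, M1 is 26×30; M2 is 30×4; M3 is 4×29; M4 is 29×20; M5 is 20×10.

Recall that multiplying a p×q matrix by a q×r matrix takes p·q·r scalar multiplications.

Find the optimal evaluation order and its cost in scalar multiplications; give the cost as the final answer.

Adjacent pairs: M1M2 = 26·30·4 = 3120; M2M3 = 30·4·29 = 3480; M3M4 = 4·29·20 = 2320; M4M5 = 29·20·10 = 5800.
Length 3: M1..M3: k=1: 0+3480+26·30·29=26100; k=2: 3120+0+26·4·29=6136 → min 6136 | M2..M4: k=2: 0+2320+30·4·20=4720; k=3: 3480+0+30·29·20=20880 → min 4720 | M3..M5: k=3: 0+5800+4·29·10=6960; k=4: 2320+0+4·20·10=3120 → min 3120.
Length 4: M1..M4: k=1: 0+4720+26·30·20=20320; k=2: 3120+2320+26·4·20=7520; k=3: 6136+0+26·29·20=21216 → min 7520 | M2..M5: k=2: 0+3120+30·4·10=4320; k=3: 3480+5800+30·29·10=17980; k=4: 4720+0+30·20·10=10720 → min 4320.
Length 5: M1..M5: k=1: 0+4320+26·30·10=12120; k=2: 3120+3120+26·4·10=7280; k=3: 6136+5800+26·29·10=19476; k=4: 7520+0+26·20·10=12720 → min 7280.
Optimal parenthesization: ((M1 × M2) × ((M3 × M4) × M5)) with cost 7280.

7280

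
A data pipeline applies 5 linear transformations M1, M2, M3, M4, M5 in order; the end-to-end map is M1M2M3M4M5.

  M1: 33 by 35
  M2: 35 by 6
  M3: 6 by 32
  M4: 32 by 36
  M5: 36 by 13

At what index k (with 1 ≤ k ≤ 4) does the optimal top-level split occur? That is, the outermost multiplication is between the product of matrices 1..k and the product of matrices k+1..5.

2

Adjacent pairs: M1M2 = 33·35·6 = 6930; M2M3 = 35·6·32 = 6720; M3M4 = 6·32·36 = 6912; M4M5 = 32·36·13 = 14976.
Length 3: M1..M3: k=1: 0+6720+33·35·32=43680; k=2: 6930+0+33·6·32=13266 → min 13266 | M2..M4: k=2: 0+6912+35·6·36=14472; k=3: 6720+0+35·32·36=47040 → min 14472 | M3..M5: k=3: 0+14976+6·32·13=17472; k=4: 6912+0+6·36·13=9720 → min 9720.
Length 4: M1..M4: k=1: 0+14472+33·35·36=56052; k=2: 6930+6912+33·6·36=20970; k=3: 13266+0+33·32·36=51282 → min 20970 | M2..M5: k=2: 0+9720+35·6·13=12450; k=3: 6720+14976+35·32·13=36256; k=4: 14472+0+35·36·13=30852 → min 12450.
Top-level splits: k=1: (M1..M1)·(M2..M5) → 0+12450+33·35·13 = 27465; k=2: (M1..M2)·(M3..M5) → 6930+9720+33·6·13 = 19224; k=3: (M1..M3)·(M4..M5) → 13266+14976+33·32·13 = 41970; k=4: (M1..M4)·(M5..M5) → 20970+0+33·36·13 = 36414.
Best split is after M2, i.e. k = 2.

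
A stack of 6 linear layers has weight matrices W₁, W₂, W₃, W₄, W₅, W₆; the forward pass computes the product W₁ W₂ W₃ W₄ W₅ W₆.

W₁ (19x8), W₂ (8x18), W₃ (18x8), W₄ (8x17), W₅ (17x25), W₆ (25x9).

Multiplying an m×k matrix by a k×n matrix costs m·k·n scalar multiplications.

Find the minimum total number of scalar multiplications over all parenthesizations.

8145

Adjacent pairs: W₁W₂ = 19·8·18 = 2736; W₂W₃ = 8·18·8 = 1152; W₃W₄ = 18·8·17 = 2448; W₄W₅ = 8·17·25 = 3400; W₅W₆ = 17·25·9 = 3825.
Length 3: W₁..W₃: k=1: 0+1152+19·8·8=2368; k=2: 2736+0+19·18·8=5472 → min 2368 | W₂..W₄: k=2: 0+2448+8·18·17=4896; k=3: 1152+0+8·8·17=2240 → min 2240 | W₃..W₅: k=3: 0+3400+18·8·25=7000; k=4: 2448+0+18·17·25=10098 → min 7000 | W₄..W₆: k=4: 0+3825+8·17·9=5049; k=5: 3400+0+8·25·9=5200 → min 5049.
Length 4: W₁..W₄: k=1: 0+2240+19·8·17=4824; k=2: 2736+2448+19·18·17=10998; k=3: 2368+0+19·8·17=4952 → min 4824 | W₂..W₅: k=2: 0+7000+8·18·25=10600; k=3: 1152+3400+8·8·25=6152; k=4: 2240+0+8·17·25=5640 → min 5640 | W₃..W₆: k=3: 0+5049+18·8·9=6345; k=4: 2448+3825+18·17·9=9027; k=5: 7000+0+18·25·9=11050 → min 6345.
Length 5: W₁..W₅: k=1: 0+5640+19·8·25=9440; k=2: 2736+7000+19·18·25=18286; k=3: 2368+3400+19·8·25=9568; k=4: 4824+0+19·17·25=12899 → min 9440 | W₂..W₆: k=2: 0+6345+8·18·9=7641; k=3: 1152+5049+8·8·9=6777; k=4: 2240+3825+8·17·9=7289; k=5: 5640+0+8·25·9=7440 → min 6777.
Length 6: W₁..W₆: k=1: 0+6777+19·8·9=8145; k=2: 2736+6345+19·18·9=12159; k=3: 2368+5049+19·8·9=8785; k=4: 4824+3825+19·17·9=11556; k=5: 9440+0+19·25·9=13715 → min 8145.
Optimal order: (W₁ ((W₂ W₃) (W₄ (W₅ W₆)))) with cost 8145.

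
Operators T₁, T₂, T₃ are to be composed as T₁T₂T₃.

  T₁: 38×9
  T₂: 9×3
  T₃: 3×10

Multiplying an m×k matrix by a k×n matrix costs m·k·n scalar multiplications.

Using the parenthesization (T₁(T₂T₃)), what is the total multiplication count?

(T₂T₃): 9×3 by 3×10 → 9×10, cost 9·3·10 = 270
(T₁(T₂T₃)): 38×9 by 9×10 → 38×10, cost 38·9·10 = 3420; cumulative 3690
Total: 3690 scalar multiplications.

3690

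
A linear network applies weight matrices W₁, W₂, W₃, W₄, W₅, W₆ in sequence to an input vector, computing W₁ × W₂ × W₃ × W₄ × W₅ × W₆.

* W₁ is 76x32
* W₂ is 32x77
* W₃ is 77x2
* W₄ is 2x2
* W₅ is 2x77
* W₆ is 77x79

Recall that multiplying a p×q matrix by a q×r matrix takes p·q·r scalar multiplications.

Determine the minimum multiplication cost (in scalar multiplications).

Adjacent pairs: W₁W₂ = 76·32·77 = 187264; W₂W₃ = 32·77·2 = 4928; W₃W₄ = 77·2·2 = 308; W₄W₅ = 2·2·77 = 308; W₅W₆ = 2·77·79 = 12166.
Length 3: W₁..W₃: k=1: 0+4928+76·32·2=9792; k=2: 187264+0+76·77·2=198968 → min 9792 | W₂..W₄: k=2: 0+308+32·77·2=5236; k=3: 4928+0+32·2·2=5056 → min 5056 | W₃..W₅: k=3: 0+308+77·2·77=12166; k=4: 308+0+77·2·77=12166 → min 12166 | W₄..W₆: k=4: 0+12166+2·2·79=12482; k=5: 308+0+2·77·79=12474 → min 12474.
Length 4: W₁..W₄: k=1: 0+5056+76·32·2=9920; k=2: 187264+308+76·77·2=199276; k=3: 9792+0+76·2·2=10096 → min 9920 | W₂..W₅: k=2: 0+12166+32·77·77=201894; k=3: 4928+308+32·2·77=10164; k=4: 5056+0+32·2·77=9984 → min 9984 | W₃..W₆: k=3: 0+12474+77·2·79=24640; k=4: 308+12166+77·2·79=24640; k=5: 12166+0+77·77·79=480557 → min 24640.
Length 5: W₁..W₅: k=1: 0+9984+76·32·77=197248; k=2: 187264+12166+76·77·77=650034; k=3: 9792+308+76·2·77=21804; k=4: 9920+0+76·2·77=21624 → min 21624 | W₂..W₆: k=2: 0+24640+32·77·79=219296; k=3: 4928+12474+32·2·79=22458; k=4: 5056+12166+32·2·79=22278; k=5: 9984+0+32·77·79=204640 → min 22278.
Length 6: W₁..W₆: k=1: 0+22278+76·32·79=214406; k=2: 187264+24640+76·77·79=674212; k=3: 9792+12474+76·2·79=34274; k=4: 9920+12166+76·2·79=34094; k=5: 21624+0+76·77·79=483932 → min 34094.
Optimal order: ((W₁ × ((W₂ × W₃) × W₄)) × (W₅ × W₆)) with cost 34094.

34094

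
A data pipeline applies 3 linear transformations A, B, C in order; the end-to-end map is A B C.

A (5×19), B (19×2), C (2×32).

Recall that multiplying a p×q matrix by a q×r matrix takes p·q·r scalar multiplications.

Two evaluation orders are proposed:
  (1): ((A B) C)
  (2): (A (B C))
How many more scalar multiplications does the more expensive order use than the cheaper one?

Order (1) = ((A B) C): (A B): 5×19 by 19×2 → 5×2, cost 5·19·2 = 190; ((A B) C): 5×2 by 2×32 → 5×32, cost 5·2·32 = 320; cumulative 510. Total 510.
Order (2) = (A (B C)): (B C): 19×2 by 2×32 → 19×32, cost 19·2·32 = 1216; (A (B C)): 5×19 by 19×32 → 5×32, cost 5·19·32 = 3040; cumulative 4256. Total 4256.
Difference: |510 − 4256| = 3746.

3746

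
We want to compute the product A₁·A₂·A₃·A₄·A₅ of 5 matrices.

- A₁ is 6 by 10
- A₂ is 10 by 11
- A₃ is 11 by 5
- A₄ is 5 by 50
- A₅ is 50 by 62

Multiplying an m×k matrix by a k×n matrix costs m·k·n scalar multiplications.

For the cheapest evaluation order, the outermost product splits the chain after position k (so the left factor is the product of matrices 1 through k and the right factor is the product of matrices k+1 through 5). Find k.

Adjacent pairs: A₁A₂ = 6·10·11 = 660; A₂A₃ = 10·11·5 = 550; A₃A₄ = 11·5·50 = 2750; A₄A₅ = 5·50·62 = 15500.
Length 3: A₁..A₃: k=1: 0+550+6·10·5=850; k=2: 660+0+6·11·5=990 → min 850 | A₂..A₄: k=2: 0+2750+10·11·50=8250; k=3: 550+0+10·5·50=3050 → min 3050 | A₃..A₅: k=3: 0+15500+11·5·62=18910; k=4: 2750+0+11·50·62=36850 → min 18910.
Length 4: A₁..A₄: k=1: 0+3050+6·10·50=6050; k=2: 660+2750+6·11·50=6710; k=3: 850+0+6·5·50=2350 → min 2350 | A₂..A₅: k=2: 0+18910+10·11·62=25730; k=3: 550+15500+10·5·62=19150; k=4: 3050+0+10·50·62=34050 → min 19150.
Top-level splits: k=1: (A₁..A₁)·(A₂..A₅) → 0+19150+6·10·62 = 22870; k=2: (A₁..A₂)·(A₃..A₅) → 660+18910+6·11·62 = 23662; k=3: (A₁..A₃)·(A₄..A₅) → 850+15500+6·5·62 = 18210; k=4: (A₁..A₄)·(A₅..A₅) → 2350+0+6·50·62 = 20950.
Best split is after A₃, i.e. k = 3.

3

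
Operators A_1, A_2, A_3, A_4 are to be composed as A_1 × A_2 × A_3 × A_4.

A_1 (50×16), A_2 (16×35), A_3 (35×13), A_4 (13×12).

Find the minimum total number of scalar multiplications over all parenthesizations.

19376

Adjacent pairs: A_1A_2 = 50·16·35 = 28000; A_2A_3 = 16·35·13 = 7280; A_3A_4 = 35·13·12 = 5460.
Length 3: A_1..A_3: k=1: 0+7280+50·16·13=17680; k=2: 28000+0+50·35·13=50750 → min 17680 | A_2..A_4: k=2: 0+5460+16·35·12=12180; k=3: 7280+0+16·13·12=9776 → min 9776.
Length 4: A_1..A_4: k=1: 0+9776+50·16·12=19376; k=2: 28000+5460+50·35·12=54460; k=3: 17680+0+50·13·12=25480 → min 19376.
Optimal order: (A_1 × ((A_2 × A_3) × A_4)) with cost 19376.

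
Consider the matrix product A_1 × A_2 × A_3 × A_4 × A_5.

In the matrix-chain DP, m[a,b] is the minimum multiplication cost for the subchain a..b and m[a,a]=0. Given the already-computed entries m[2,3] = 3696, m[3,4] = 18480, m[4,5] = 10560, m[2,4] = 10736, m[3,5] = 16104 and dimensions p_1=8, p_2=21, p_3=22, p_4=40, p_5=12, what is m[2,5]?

14576

m[2,5] = min over k∈[2,4] of m[2,k]+m[k+1,5]+p_{1}·p_k·p_{5}.
k=2: 0 + 16104 + 8·21·12 = 18120; k=3: 3696 + 10560 + 8·22·12 = 16368; k=4: 10736 + 0 + 8·40·12 = 14576.
Minimum: 14576 at k=4.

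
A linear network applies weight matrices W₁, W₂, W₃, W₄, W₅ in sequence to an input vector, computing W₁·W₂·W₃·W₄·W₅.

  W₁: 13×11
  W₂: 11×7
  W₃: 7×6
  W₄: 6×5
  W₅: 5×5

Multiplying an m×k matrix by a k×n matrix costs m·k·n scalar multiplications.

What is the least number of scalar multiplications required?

1460

Adjacent pairs: W₁W₂ = 13·11·7 = 1001; W₂W₃ = 11·7·6 = 462; W₃W₄ = 7·6·5 = 210; W₄W₅ = 6·5·5 = 150.
Length 3: W₁..W₃: k=1: 0+462+13·11·6=1320; k=2: 1001+0+13·7·6=1547 → min 1320 | W₂..W₄: k=2: 0+210+11·7·5=595; k=3: 462+0+11·6·5=792 → min 595 | W₃..W₅: k=3: 0+150+7·6·5=360; k=4: 210+0+7·5·5=385 → min 360.
Length 4: W₁..W₄: k=1: 0+595+13·11·5=1310; k=2: 1001+210+13·7·5=1666; k=3: 1320+0+13·6·5=1710 → min 1310 | W₂..W₅: k=2: 0+360+11·7·5=745; k=3: 462+150+11·6·5=942; k=4: 595+0+11·5·5=870 → min 745.
Length 5: W₁..W₅: k=1: 0+745+13·11·5=1460; k=2: 1001+360+13·7·5=1816; k=3: 1320+150+13·6·5=1860; k=4: 1310+0+13·5·5=1635 → min 1460.
Optimal order: (W₁·(W₂·(W₃·(W₄·W₅)))) with cost 1460.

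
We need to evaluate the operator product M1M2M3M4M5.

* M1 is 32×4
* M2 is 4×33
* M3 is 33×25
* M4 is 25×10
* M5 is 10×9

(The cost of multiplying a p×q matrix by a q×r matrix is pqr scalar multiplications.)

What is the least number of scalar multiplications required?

5812

Adjacent pairs: M1M2 = 32·4·33 = 4224; M2M3 = 4·33·25 = 3300; M3M4 = 33·25·10 = 8250; M4M5 = 25·10·9 = 2250.
Length 3: M1..M3: k=1: 0+3300+32·4·25=6500; k=2: 4224+0+32·33·25=30624 → min 6500 | M2..M4: k=2: 0+8250+4·33·10=9570; k=3: 3300+0+4·25·10=4300 → min 4300 | M3..M5: k=3: 0+2250+33·25·9=9675; k=4: 8250+0+33·10·9=11220 → min 9675.
Length 4: M1..M4: k=1: 0+4300+32·4·10=5580; k=2: 4224+8250+32·33·10=23034; k=3: 6500+0+32·25·10=14500 → min 5580 | M2..M5: k=2: 0+9675+4·33·9=10863; k=3: 3300+2250+4·25·9=6450; k=4: 4300+0+4·10·9=4660 → min 4660.
Length 5: M1..M5: k=1: 0+4660+32·4·9=5812; k=2: 4224+9675+32·33·9=23403; k=3: 6500+2250+32·25·9=15950; k=4: 5580+0+32·10·9=8460 → min 5812.
Optimal order: (M1(((M2M3)M4)M5)) with cost 5812.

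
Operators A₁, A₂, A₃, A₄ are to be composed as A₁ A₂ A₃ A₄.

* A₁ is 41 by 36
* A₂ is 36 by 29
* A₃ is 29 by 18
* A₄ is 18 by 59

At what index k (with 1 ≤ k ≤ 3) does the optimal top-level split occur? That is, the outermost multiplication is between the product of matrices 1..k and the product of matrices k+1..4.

3

Adjacent pairs: A₁A₂ = 41·36·29 = 42804; A₂A₃ = 36·29·18 = 18792; A₃A₄ = 29·18·59 = 30798.
Length 3: A₁..A₃: k=1: 0+18792+41·36·18=45360; k=2: 42804+0+41·29·18=64206 → min 45360 | A₂..A₄: k=2: 0+30798+36·29·59=92394; k=3: 18792+0+36·18·59=57024 → min 57024.
Top-level splits: k=1: (A₁..A₁)·(A₂..A₄) → 0+57024+41·36·59 = 144108; k=2: (A₁..A₂)·(A₃..A₄) → 42804+30798+41·29·59 = 143753; k=3: (A₁..A₃)·(A₄..A₄) → 45360+0+41·18·59 = 88902.
Best split is after A₃, i.e. k = 3.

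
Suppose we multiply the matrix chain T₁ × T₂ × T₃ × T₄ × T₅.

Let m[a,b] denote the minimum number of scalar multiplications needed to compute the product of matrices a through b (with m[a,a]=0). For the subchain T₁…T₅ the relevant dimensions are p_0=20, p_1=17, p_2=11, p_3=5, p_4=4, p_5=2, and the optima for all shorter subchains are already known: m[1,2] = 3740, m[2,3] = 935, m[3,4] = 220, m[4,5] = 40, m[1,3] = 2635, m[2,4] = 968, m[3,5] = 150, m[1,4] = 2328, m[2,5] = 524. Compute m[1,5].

m[1,5] = min over k∈[1,4] of m[1,k]+m[k+1,5]+p_{0}·p_k·p_{5}.
k=1: 0 + 524 + 20·17·2 = 1204; k=2: 3740 + 150 + 20·11·2 = 4330; k=3: 2635 + 40 + 20·5·2 = 2875; k=4: 2328 + 0 + 20·4·2 = 2488.
Minimum: 1204 at k=1.

1204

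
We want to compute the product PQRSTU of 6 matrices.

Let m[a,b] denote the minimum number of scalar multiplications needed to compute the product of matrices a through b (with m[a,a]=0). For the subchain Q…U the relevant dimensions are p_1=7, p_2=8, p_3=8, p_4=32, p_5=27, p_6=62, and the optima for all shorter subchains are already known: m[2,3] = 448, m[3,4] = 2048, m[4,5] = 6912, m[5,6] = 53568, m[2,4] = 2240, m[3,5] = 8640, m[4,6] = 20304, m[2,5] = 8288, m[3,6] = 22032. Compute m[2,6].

20006

m[2,6] = min over k∈[2,5] of m[2,k]+m[k+1,6]+p_{1}·p_k·p_{6}.
k=2: 0 + 22032 + 7·8·62 = 25504; k=3: 448 + 20304 + 7·8·62 = 24224; k=4: 2240 + 53568 + 7·32·62 = 69696; k=5: 8288 + 0 + 7·27·62 = 20006.
Minimum: 20006 at k=5.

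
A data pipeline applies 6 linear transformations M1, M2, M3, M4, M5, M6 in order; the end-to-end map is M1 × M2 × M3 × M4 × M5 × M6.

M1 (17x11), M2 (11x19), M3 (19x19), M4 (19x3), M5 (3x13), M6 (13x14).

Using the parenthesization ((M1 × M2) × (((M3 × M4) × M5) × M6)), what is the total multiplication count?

13357

(M1 × M2): 17×11 by 11×19 → 17×19, cost 17·11·19 = 3553
(M3 × M4): 19×19 by 19×3 → 19×3, cost 19·19·3 = 1083
((M3 × M4) × M5): 19×3 by 3×13 → 19×13, cost 19·3·13 = 741; cumulative 1824
(((M3 × M4) × M5) × M6): 19×13 by 13×14 → 19×14, cost 19·13·14 = 3458; cumulative 5282
((M1 × M2) × (((M3 × M4) × M5) × M6)): 17×19 by 19×14 → 17×14, cost 17·19·14 = 4522; cumulative 13357
Total: 13357 scalar multiplications.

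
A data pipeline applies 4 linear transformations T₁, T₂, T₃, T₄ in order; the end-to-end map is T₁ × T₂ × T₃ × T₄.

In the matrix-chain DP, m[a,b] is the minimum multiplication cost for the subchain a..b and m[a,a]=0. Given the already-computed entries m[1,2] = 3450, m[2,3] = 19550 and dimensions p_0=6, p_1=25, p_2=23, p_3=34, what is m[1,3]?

8142

m[1,3] = min over k∈[1,2] of m[1,k]+m[k+1,3]+p_{0}·p_k·p_{3}.
k=1: 0 + 19550 + 6·25·34 = 24650; k=2: 3450 + 0 + 6·23·34 = 8142.
Minimum: 8142 at k=2.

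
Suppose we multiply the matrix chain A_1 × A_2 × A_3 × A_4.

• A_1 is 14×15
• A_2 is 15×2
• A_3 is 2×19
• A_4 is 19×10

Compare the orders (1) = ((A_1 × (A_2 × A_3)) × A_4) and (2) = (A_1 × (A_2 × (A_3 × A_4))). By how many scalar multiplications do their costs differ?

Order (1) = ((A_1 × (A_2 × A_3)) × A_4): (A_2 × A_3): 15×2 by 2×19 → 15×19, cost 15·2·19 = 570; (A_1 × (A_2 × A_3)): 14×15 by 15×19 → 14×19, cost 14·15·19 = 3990; cumulative 4560; ((A_1 × (A_2 × A_3)) × A_4): 14×19 by 19×10 → 14×10, cost 14·19·10 = 2660; cumulative 7220. Total 7220.
Order (2) = (A_1 × (A_2 × (A_3 × A_4))): (A_3 × A_4): 2×19 by 19×10 → 2×10, cost 2·19·10 = 380; (A_2 × (A_3 × A_4)): 15×2 by 2×10 → 15×10, cost 15·2·10 = 300; cumulative 680; (A_1 × (A_2 × (A_3 × A_4))): 14×15 by 15×10 → 14×10, cost 14·15·10 = 2100; cumulative 2780. Total 2780.
Difference: |7220 − 2780| = 4440.

4440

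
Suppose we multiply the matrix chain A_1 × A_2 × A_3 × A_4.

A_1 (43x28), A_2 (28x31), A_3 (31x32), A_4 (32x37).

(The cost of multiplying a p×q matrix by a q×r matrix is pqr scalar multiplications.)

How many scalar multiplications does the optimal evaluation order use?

Adjacent pairs: A_1A_2 = 43·28·31 = 37324; A_2A_3 = 28·31·32 = 27776; A_3A_4 = 31·32·37 = 36704.
Length 3: A_1..A_3: k=1: 0+27776+43·28·32=66304; k=2: 37324+0+43·31·32=79980 → min 66304 | A_2..A_4: k=2: 0+36704+28·31·37=68820; k=3: 27776+0+28·32·37=60928 → min 60928.
Length 4: A_1..A_4: k=1: 0+60928+43·28·37=105476; k=2: 37324+36704+43·31·37=123349; k=3: 66304+0+43·32·37=117216 → min 105476.
Optimal order: (A_1 × ((A_2 × A_3) × A_4)) with cost 105476.

105476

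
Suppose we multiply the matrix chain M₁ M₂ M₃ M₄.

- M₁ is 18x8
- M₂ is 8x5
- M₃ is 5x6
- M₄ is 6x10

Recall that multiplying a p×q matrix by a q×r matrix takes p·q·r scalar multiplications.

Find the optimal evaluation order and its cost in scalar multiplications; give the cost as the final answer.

1920

Adjacent pairs: M₁M₂ = 18·8·5 = 720; M₂M₃ = 8·5·6 = 240; M₃M₄ = 5·6·10 = 300.
Length 3: M₁..M₃: k=1: 0+240+18·8·6=1104; k=2: 720+0+18·5·6=1260 → min 1104 | M₂..M₄: k=2: 0+300+8·5·10=700; k=3: 240+0+8·6·10=720 → min 700.
Length 4: M₁..M₄: k=1: 0+700+18·8·10=2140; k=2: 720+300+18·5·10=1920; k=3: 1104+0+18·6·10=2184 → min 1920.
Optimal parenthesization: ((M₁ M₂) (M₃ M₄)) with cost 1920.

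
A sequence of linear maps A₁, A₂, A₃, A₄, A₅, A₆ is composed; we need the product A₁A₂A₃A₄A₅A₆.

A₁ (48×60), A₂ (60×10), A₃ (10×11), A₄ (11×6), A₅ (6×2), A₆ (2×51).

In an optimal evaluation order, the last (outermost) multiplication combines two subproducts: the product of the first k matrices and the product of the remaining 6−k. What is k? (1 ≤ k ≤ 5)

Adjacent pairs: A₁A₂ = 48·60·10 = 28800; A₂A₃ = 60·10·11 = 6600; A₃A₄ = 10·11·6 = 660; A₄A₅ = 11·6·2 = 132; A₅A₆ = 6·2·51 = 612.
Length 3: A₁..A₃: k=1: 0+6600+48·60·11=38280; k=2: 28800+0+48·10·11=34080 → min 34080 | A₂..A₄: k=2: 0+660+60·10·6=4260; k=3: 6600+0+60·11·6=10560 → min 4260 | A₃..A₅: k=3: 0+132+10·11·2=352; k=4: 660+0+10·6·2=780 → min 352 | A₄..A₆: k=4: 0+612+11·6·51=3978; k=5: 132+0+11·2·51=1254 → min 1254.
Length 4: A₁..A₄: k=1: 0+4260+48·60·6=21540; k=2: 28800+660+48·10·6=32340; k=3: 34080+0+48·11·6=37248 → min 21540 | A₂..A₅: k=2: 0+352+60·10·2=1552; k=3: 6600+132+60·11·2=8052; k=4: 4260+0+60·6·2=4980 → min 1552 | A₃..A₆: k=3: 0+1254+10·11·51=6864; k=4: 660+612+10·6·51=4332; k=5: 352+0+10·2·51=1372 → min 1372.
Length 5: A₁..A₅: k=1: 0+1552+48·60·2=7312; k=2: 28800+352+48·10·2=30112; k=3: 34080+132+48·11·2=35268; k=4: 21540+0+48·6·2=22116 → min 7312 | A₂..A₆: k=2: 0+1372+60·10·51=31972; k=3: 6600+1254+60·11·51=41514; k=4: 4260+612+60·6·51=23232; k=5: 1552+0+60·2·51=7672 → min 7672.
Top-level splits: k=1: (A₁..A₁)·(A₂..A₆) → 0+7672+48·60·51 = 154552; k=2: (A₁..A₂)·(A₃..A₆) → 28800+1372+48·10·51 = 54652; k=3: (A₁..A₃)·(A₄..A₆) → 34080+1254+48·11·51 = 62262; k=4: (A₁..A₄)·(A₅..A₆) → 21540+612+48·6·51 = 36840; k=5: (A₁..A₅)·(A₆..A₆) → 7312+0+48·2·51 = 12208.
Best split is after A₅, i.e. k = 5.

5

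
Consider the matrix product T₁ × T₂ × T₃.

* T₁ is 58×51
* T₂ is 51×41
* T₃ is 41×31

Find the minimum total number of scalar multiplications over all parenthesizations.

156519

Order (T₁ × (T₂ × T₃)): (T₂ × T₃): 51×41 by 41×31 → 51×31, cost 51·41·31 = 64821; (T₁ × (T₂ × T₃)): 58×51 by 51×31 → 58×31, cost 58·51·31 = 91698; cumulative 156519. Total 156519.
Order ((T₁ × T₂) × T₃): (T₁ × T₂): 58×51 by 51×41 → 58×41, cost 58·51·41 = 121278; ((T₁ × T₂) × T₃): 58×41 by 41×31 → 58×31, cost 58·41·31 = 73718; cumulative 194996. Total 194996.
Minimum: 156519.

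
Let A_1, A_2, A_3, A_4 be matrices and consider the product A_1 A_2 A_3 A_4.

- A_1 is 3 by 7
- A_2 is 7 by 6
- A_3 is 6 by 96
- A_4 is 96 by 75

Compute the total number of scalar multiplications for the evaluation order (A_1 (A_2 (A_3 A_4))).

(A_3 A_4): 6×96 by 96×75 → 6×75, cost 6·96·75 = 43200
(A_2 (A_3 A_4)): 7×6 by 6×75 → 7×75, cost 7·6·75 = 3150; cumulative 46350
(A_1 (A_2 (A_3 A_4))): 3×7 by 7×75 → 3×75, cost 3·7·75 = 1575; cumulative 47925
Total: 47925 scalar multiplications.

47925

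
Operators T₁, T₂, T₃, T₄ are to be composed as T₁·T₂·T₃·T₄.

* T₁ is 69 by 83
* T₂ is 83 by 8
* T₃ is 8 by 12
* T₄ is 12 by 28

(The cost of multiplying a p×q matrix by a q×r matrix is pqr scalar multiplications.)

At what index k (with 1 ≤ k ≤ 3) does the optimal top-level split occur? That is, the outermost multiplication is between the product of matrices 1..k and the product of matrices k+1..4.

Adjacent pairs: T₁T₂ = 69·83·8 = 45816; T₂T₃ = 83·8·12 = 7968; T₃T₄ = 8·12·28 = 2688.
Length 3: T₁..T₃: k=1: 0+7968+69·83·12=76692; k=2: 45816+0+69·8·12=52440 → min 52440 | T₂..T₄: k=2: 0+2688+83·8·28=21280; k=3: 7968+0+83·12·28=35856 → min 21280.
Top-level splits: k=1: (T₁..T₁)·(T₂..T₄) → 0+21280+69·83·28 = 181636; k=2: (T₁..T₂)·(T₃..T₄) → 45816+2688+69·8·28 = 63960; k=3: (T₁..T₃)·(T₄..T₄) → 52440+0+69·12·28 = 75624.
Best split is after T₂, i.e. k = 2.

2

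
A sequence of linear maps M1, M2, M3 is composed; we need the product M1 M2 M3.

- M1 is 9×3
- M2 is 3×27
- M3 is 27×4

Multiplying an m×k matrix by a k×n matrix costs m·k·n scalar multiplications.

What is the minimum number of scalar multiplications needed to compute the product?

432

Order (M1 (M2 M3)): (M2 M3): 3×27 by 27×4 → 3×4, cost 3·27·4 = 324; (M1 (M2 M3)): 9×3 by 3×4 → 9×4, cost 9·3·4 = 108; cumulative 432. Total 432.
Order ((M1 M2) M3): (M1 M2): 9×3 by 3×27 → 9×27, cost 9·3·27 = 729; ((M1 M2) M3): 9×27 by 27×4 → 9×4, cost 9·27·4 = 972; cumulative 1701. Total 1701.
Minimum: 432.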